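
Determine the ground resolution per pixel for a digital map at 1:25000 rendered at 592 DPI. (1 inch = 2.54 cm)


pixel_cm = 2.54 / 592 ≈ 0.004291 cm
ground = pixel_cm * 25000 / 100 = 2.54 * 25000 / (592 * 100) = 63500 / 59200 ≈ 1.07 m

1.07 m


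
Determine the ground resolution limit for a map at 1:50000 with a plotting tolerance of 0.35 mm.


ground = 0.35 mm * 50000 / 1000 = 17.5 m

17.5 m


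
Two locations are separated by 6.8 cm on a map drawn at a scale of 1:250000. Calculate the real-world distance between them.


ground = 6.8 cm * 250000 / 100 = 17000.0 m = 17.0 km

17.0 km


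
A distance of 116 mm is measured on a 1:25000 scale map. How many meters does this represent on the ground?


ground = 116 mm * 25000 / 1000 = 2900.0 m

2900.0 m


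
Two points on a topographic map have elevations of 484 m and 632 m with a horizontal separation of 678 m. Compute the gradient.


gradient = (632 - 484) / 678 = 148 / 678 = 0.2183

0.2183


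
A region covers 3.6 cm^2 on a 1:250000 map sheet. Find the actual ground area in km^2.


ground_area = 3.6 * (250000/100)^2 = 22500000.0 m^2 = 22.5 km^2

22.5 km^2


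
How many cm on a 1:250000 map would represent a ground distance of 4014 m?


map_cm = 4014 * 100 / 250000 = 1.6056 cm ≈ 1.61 cm

1.61 cm


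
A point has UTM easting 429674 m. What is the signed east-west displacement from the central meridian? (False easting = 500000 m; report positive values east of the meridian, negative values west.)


displacement = 429674 - 500000 = -70326 m

-70326 m


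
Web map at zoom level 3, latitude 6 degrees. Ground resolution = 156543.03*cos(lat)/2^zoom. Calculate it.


res = 156543.03 * cos(6) / 2^3 = 156543.03 * 0.9945219 / 8 = 19460.68 m/pixel

19460.68 m/pixel


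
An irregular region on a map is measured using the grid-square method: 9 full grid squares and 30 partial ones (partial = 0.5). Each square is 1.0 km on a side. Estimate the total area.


effective squares = 9 + 30 * 0.5 = 24.0
area = 24.0 * 1.0 = 24.0 km^2

24.0 km^2


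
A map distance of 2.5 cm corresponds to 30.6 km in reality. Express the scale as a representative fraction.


ground = 30.6 km = 3060000 cm; RF denominator = ground / map = 3060000 / 2.5 = 1224000; RF = 1:1224000

1:1224000


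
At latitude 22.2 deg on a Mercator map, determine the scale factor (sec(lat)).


SF = 1 / cos(22.2) = 1 / 0.925871 = 1.08

1.08


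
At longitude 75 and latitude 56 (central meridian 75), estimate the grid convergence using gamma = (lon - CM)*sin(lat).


gamma = (75 - 75) * sin(56) = 0 * 0.829038 = 0.0 degrees

0.0 degrees


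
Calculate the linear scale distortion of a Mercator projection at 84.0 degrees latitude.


SF = 1 / cos(84.0) = 1 / 0.104528 = 9.567

9.567


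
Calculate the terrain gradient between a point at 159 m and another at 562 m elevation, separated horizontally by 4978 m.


gradient = (562 - 159) / 4978 = 403 / 4978 = 0.081

0.081


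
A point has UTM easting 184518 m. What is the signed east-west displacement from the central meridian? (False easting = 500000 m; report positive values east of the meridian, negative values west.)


displacement = 184518 - 500000 = -315482 m

-315482 m


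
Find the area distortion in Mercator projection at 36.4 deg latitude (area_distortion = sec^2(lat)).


area_distortion = 1/cos^2(36.4) = 1.544

1.544


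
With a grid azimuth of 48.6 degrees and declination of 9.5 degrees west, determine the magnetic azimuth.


magnetic azimuth = grid azimuth - declination (east +ve)
mag_az = 48.6 - -9.5 = 58.1 degrees

58.1 degrees


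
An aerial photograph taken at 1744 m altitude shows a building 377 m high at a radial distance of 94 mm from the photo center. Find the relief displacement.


d = h * r / H = 377 * 94 / 1744 = 20.32 mm

20.32 mm


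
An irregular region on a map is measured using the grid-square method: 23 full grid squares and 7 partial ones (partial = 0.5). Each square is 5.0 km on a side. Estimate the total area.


effective squares = 23 + 7 * 0.5 = 26.5
area = 26.5 * 25.0 = 662.5 km^2

662.5 km^2


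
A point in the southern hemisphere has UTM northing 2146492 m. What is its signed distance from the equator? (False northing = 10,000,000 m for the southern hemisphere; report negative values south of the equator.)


For southern: actual = 2146492 - 10000000 = -7853508 m

-7853508 m


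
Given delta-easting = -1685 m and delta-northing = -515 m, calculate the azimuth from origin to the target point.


az = atan2(-1685, -515) = -107.0 deg
adjusted to 0-360: 253.0 degrees

253.0 degrees


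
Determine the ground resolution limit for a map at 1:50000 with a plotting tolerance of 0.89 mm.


ground = 0.89 mm * 50000 / 1000 = 44.5 m

44.5 m


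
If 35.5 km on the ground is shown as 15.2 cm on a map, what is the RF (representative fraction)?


ground = 35.5 km = 3550000 cm; RF denominator = ground / map = 3550000 / 15.2 ≈ 233553; RF = 1:233553

1:233553


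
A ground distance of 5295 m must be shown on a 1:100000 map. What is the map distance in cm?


map_cm = 5295 * 100 / 100000 = 5.295 cm ≈ 5.3 cm

5.3 cm


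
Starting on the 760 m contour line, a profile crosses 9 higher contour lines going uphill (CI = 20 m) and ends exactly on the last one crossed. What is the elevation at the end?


elevation = 760 + 9 * 20 = 940 m

940 m


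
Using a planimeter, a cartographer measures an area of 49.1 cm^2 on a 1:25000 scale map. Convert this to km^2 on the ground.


ground_area = 49.1 * (25000/100)^2 = 3068750.0 m^2 = 3.06875 km^2 ≈ 3.069 km^2

3.069 km^2


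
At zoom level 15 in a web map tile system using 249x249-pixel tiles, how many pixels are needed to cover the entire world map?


tiles per axis = 2^15 = 32768
total tiles = 32768^2 = 1073741824
pixels per axis = 32768 * 249 = 8159232
total pixels = 8159232^2 = 66573066829824

66573066829824 pixels


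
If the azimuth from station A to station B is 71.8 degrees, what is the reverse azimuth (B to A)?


back azimuth = (71.8 + 180) mod 360 = 251.8 degrees

251.8 degrees


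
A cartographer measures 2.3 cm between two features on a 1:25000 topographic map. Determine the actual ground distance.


ground = 2.3 cm * 25000 / 100 = 575.0 m

575.0 m


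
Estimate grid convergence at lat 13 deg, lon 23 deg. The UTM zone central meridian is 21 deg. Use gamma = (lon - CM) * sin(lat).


gamma = (23 - 21) * sin(13) = 2 * 0.224951 = 0.45 degrees

0.45 degrees


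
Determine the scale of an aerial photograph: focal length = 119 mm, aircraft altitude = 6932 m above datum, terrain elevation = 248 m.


scale = f / (H - h) = 119 mm / 6684 m = 119 / 6684000 = 1:56168

1:56168


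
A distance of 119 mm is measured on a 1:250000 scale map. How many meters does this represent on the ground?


ground = 119 mm * 250000 / 1000 = 29750.0 m

29750.0 m


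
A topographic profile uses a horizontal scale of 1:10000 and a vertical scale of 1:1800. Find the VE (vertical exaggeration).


VE = horizontal_scale / vertical_scale = 10000 / 1800 ≈ 5.6

5.6x


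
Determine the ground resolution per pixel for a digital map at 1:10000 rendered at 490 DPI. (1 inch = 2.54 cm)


pixel_cm = 2.54 / 490 ≈ 0.005184 cm
ground = pixel_cm * 10000 / 100 = 2.54 * 10000 / (490 * 100) = 25400 / 49000 ≈ 0.52 m

0.52 m


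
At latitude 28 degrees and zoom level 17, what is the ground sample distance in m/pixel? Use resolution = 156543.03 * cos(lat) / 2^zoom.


res = 156543.03 * cos(28) / 2^17 = 156543.03 * 0.88294759 / 131072 = 1.05 m/pixel

1.05 m/pixel


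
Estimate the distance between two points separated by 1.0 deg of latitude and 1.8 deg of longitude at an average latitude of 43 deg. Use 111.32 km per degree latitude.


dlat_km = 1.0 * 111.32 = 111.32
dlon_km = 1.8 * 111.32 * cos(43) ≈ 146.546
dist = sqrt(111.32^2 + 146.546^2) ≈ 184.0 km

184.0 km


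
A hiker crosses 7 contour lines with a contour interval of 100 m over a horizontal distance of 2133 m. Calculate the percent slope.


elevation change = 7 * 100 = 700 m
slope = 700 / 2133 * 100 = 32.8%

32.8%


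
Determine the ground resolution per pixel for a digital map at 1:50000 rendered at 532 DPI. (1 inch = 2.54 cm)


pixel_cm = 2.54 / 532 ≈ 0.004774 cm
ground = pixel_cm * 50000 / 100 = 2.54 * 50000 / (532 * 100) = 127000 / 53200 ≈ 2.39 m

2.39 m


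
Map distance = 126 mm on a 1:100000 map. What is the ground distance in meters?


ground = 126 mm * 100000 / 1000 = 12600.0 m

12600.0 m


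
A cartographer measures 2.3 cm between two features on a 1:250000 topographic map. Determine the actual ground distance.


ground = 2.3 cm * 250000 / 100 = 5750.0 m = 5.75 km

5.75 km


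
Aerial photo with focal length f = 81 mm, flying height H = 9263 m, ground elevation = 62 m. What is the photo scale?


scale = f / (H - h) = 81 mm / 9201 m = 81 / 9201000 = 1:113593

1:113593


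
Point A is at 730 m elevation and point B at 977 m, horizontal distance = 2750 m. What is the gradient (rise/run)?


gradient = (977 - 730) / 2750 = 247 / 2750 = 0.0898

0.0898


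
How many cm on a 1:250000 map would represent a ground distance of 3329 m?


map_cm = 3329 * 100 / 250000 = 1.3316 cm ≈ 1.33 cm

1.33 cm


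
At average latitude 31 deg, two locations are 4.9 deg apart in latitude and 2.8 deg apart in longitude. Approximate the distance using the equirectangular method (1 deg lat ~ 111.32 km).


dlat_km = 4.9 * 111.32 = 545.468
dlon_km = 2.8 * 111.32 * cos(31) ≈ 267.176
dist = sqrt(545.468^2 + 267.176^2) ≈ 607.4 km

607.4 km


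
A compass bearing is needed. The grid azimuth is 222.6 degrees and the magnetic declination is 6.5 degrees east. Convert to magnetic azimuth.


magnetic azimuth = grid azimuth - declination (east +ve)
mag_az = 222.6 - 6.5 = 216.1 degrees

216.1 degrees


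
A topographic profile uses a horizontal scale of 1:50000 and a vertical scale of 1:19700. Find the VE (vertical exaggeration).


VE = horizontal_scale / vertical_scale = 50000 / 19700 ≈ 2.5

2.5x


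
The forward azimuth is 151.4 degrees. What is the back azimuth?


back azimuth = (151.4 + 180) mod 360 = 331.4 degrees

331.4 degrees


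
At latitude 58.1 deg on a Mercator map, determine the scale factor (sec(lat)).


SF = 1 / cos(58.1) = 1 / 0.528438 = 1.892

1.892


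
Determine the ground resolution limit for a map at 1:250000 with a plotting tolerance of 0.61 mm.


ground = 0.61 mm * 250000 / 1000 = 152.5 m

152.5 m


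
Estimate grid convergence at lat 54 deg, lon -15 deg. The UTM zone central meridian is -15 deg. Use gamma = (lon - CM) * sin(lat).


gamma = (-15 - -15) * sin(54) = 0 * 0.809017 = 0.0 degrees

0.0 degrees


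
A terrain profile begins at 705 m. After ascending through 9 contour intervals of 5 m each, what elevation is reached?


elevation = 705 + 9 * 5 = 750 m

750 m


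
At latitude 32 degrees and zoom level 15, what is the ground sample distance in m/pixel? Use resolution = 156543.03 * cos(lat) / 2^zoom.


res = 156543.03 * cos(32) / 2^15 = 156543.03 * 0.8480481 / 32768 = 4.05 m/pixel

4.05 m/pixel


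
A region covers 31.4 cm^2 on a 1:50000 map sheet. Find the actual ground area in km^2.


ground_area = 31.4 * (50000/100)^2 = 7850000.0 m^2 = 7.85 km^2

7.85 km^2


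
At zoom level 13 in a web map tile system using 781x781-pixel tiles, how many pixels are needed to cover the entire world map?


tiles per axis = 2^13 = 8192
total tiles = 8192^2 = 67108864
pixels per axis = 8192 * 781 = 6397952
total pixels = 6397952^2 = 40933789794304

40933789794304 pixels


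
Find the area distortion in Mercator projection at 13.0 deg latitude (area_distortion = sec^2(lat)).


area_distortion = 1/cos^2(13.0) = 1.053

1.053


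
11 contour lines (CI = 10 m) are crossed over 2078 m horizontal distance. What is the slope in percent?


elevation change = 11 * 10 = 110 m
slope = 110 / 2078 * 100 = 5.3%

5.3%


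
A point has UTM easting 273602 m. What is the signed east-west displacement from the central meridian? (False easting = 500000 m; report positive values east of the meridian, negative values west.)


displacement = 273602 - 500000 = -226398 m

-226398 m


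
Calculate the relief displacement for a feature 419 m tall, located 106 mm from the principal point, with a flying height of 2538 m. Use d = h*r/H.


d = h * r / H = 419 * 106 / 2538 = 17.5 mm

17.5 mm


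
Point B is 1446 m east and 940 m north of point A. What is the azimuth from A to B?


az = atan2(1446, 940) = 57.0 deg
adjusted to 0-360: 57.0 degrees

57.0 degrees


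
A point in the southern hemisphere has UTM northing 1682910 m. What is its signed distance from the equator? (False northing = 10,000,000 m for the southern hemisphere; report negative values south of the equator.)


For southern: actual = 1682910 - 10000000 = -8317090 m

-8317090 m


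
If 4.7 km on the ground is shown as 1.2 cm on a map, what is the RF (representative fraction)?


ground = 4.7 km = 470000 cm; RF denominator = ground / map = 470000 / 1.2 ≈ 391667; RF = 1:391667

1:391667


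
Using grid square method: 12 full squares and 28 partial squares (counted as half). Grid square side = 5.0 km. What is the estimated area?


effective squares = 12 + 28 * 0.5 = 26.0
area = 26.0 * 25.0 = 650.0 km^2

650.0 km^2


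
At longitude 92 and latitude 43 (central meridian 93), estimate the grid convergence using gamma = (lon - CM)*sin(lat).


gamma = (92 - 93) * sin(43) = -1 * 0.681998 = -0.682 degrees

-0.682 degrees


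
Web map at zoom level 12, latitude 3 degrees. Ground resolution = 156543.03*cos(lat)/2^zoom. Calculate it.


res = 156543.03 * cos(3) / 2^12 = 156543.03 * 0.99862953 / 4096 = 38.17 m/pixel

38.17 m/pixel


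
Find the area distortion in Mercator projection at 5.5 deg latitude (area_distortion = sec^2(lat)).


area_distortion = 1/cos^2(5.5) = 1.009

1.009


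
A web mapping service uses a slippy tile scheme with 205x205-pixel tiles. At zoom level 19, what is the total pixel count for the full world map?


tiles per axis = 2^19 = 524288
total tiles = 524288^2 = 274877906944
pixels per axis = 524288 * 205 = 107479040
total pixels = 107479040^2 = 11551744039321600

11551744039321600 pixels


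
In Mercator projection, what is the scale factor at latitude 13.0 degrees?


SF = 1 / cos(13.0) = 1 / 0.97437 = 1.026

1.026


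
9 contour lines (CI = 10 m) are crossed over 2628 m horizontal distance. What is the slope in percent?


elevation change = 9 * 10 = 90 m
slope = 90 / 2628 * 100 = 3.4%

3.4%


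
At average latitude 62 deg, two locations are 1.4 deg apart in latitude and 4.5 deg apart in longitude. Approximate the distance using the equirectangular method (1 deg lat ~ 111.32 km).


dlat_km = 1.4 * 111.32 = 155.848
dlon_km = 4.5 * 111.32 * cos(62) ≈ 235.177
dist = sqrt(155.848^2 + 235.177^2) ≈ 282.1 km

282.1 km


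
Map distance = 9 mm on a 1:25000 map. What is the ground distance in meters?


ground = 9 mm * 25000 / 1000 = 225.0 m

225.0 m


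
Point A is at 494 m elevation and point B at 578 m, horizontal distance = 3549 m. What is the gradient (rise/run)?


gradient = (578 - 494) / 3549 = 84 / 3549 = 0.0237

0.0237


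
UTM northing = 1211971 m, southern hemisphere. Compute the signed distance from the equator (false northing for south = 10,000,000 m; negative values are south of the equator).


For southern: actual = 1211971 - 10000000 = -8788029 m

-8788029 m


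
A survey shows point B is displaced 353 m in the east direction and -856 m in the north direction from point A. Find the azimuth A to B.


az = atan2(353, -856) = 157.6 deg
adjusted to 0-360: 157.6 degrees

157.6 degrees


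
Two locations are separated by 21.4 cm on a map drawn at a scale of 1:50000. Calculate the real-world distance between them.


ground = 21.4 cm * 50000 / 100 = 10700.0 m = 10.7 km

10.7 km


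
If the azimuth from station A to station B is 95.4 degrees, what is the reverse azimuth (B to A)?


back azimuth = (95.4 + 180) mod 360 = 275.4 degrees

275.4 degrees


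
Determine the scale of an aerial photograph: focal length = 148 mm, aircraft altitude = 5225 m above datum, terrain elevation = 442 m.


scale = f / (H - h) = 148 mm / 4783 m = 148 / 4783000 = 1:32318

1:32318


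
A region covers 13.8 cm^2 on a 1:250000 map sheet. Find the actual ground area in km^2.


ground_area = 13.8 * (250000/100)^2 = 86250000.0 m^2 = 86.25 km^2

86.25 km^2


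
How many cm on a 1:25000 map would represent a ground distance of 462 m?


map_cm = 462 * 100 / 25000 = 1.848 cm ≈ 1.85 cm

1.85 cm


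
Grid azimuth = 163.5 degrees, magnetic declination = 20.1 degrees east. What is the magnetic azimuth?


magnetic azimuth = grid azimuth - declination (east +ve)
mag_az = 163.5 - 20.1 = 143.4 degrees

143.4 degrees


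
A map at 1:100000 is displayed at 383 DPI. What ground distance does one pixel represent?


pixel_cm = 2.54 / 383 ≈ 0.006632 cm
ground = pixel_cm * 100000 / 100 = 2.54 * 100000 / (383 * 100) = 254000 / 38300 ≈ 6.63 m

6.63 m


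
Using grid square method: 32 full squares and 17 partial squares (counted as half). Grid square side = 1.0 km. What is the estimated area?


effective squares = 32 + 17 * 0.5 = 40.5
area = 40.5 * 1.0 = 40.5 km^2

40.5 km^2


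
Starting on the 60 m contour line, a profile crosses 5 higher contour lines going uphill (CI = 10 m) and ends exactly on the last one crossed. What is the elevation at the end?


elevation = 60 + 5 * 10 = 110 m

110 m


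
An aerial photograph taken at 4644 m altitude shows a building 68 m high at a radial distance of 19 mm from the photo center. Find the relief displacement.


d = h * r / H = 68 * 19 / 4644 = 0.28 mm

0.28 mm


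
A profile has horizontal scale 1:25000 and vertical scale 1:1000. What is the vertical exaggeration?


VE = horizontal_scale / vertical_scale = 25000 / 1000 = 25.0

25.0x


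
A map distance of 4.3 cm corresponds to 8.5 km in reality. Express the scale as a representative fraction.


ground = 8.5 km = 850000 cm; RF denominator = ground / map = 850000 / 4.3 ≈ 197674; RF = 1:197674

1:197674


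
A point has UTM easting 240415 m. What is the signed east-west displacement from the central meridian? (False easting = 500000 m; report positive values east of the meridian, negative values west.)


displacement = 240415 - 500000 = -259585 m

-259585 m


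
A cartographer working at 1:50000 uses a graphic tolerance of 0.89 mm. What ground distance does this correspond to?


ground = 0.89 mm * 50000 / 1000 = 44.5 m

44.5 m


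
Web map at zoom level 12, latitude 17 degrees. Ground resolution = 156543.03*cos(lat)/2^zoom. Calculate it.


res = 156543.03 * cos(17) / 2^12 = 156543.03 * 0.95630476 / 4096 = 36.55 m/pixel

36.55 m/pixel


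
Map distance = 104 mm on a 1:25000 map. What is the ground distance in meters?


ground = 104 mm * 25000 / 1000 = 2600.0 m

2600.0 m


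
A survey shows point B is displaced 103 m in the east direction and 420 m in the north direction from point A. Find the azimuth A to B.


az = atan2(103, 420) = 13.8 deg
adjusted to 0-360: 13.8 degrees

13.8 degrees


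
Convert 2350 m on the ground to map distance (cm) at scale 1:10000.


map_cm = 2350 * 100 / 10000 = 23.5 cm

23.5 cm


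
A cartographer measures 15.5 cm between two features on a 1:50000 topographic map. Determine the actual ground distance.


ground = 15.5 cm * 50000 / 100 = 7750.0 m = 7.75 km

7.75 km


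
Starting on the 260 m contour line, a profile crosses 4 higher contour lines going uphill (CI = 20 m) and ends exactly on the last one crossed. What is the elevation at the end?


elevation = 260 + 4 * 20 = 340 m

340 m


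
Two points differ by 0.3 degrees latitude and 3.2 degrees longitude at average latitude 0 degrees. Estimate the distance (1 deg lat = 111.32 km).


dlat_km = 0.3 * 111.32 = 33.396
dlon_km = 3.2 * 111.32 * cos(0) ≈ 356.224
dist = sqrt(33.396^2 + 356.224^2) ≈ 357.8 km

357.8 km


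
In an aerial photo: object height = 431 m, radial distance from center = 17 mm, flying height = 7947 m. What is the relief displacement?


d = h * r / H = 431 * 17 / 7947 = 0.92 mm

0.92 mm


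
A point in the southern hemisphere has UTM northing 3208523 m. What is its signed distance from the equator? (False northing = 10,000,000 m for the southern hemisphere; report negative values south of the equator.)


For southern: actual = 3208523 - 10000000 = -6791477 m

-6791477 m


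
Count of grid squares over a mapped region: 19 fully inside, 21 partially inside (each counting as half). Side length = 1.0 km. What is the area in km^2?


effective squares = 19 + 21 * 0.5 = 29.5
area = 29.5 * 1.0 = 29.5 km^2

29.5 km^2


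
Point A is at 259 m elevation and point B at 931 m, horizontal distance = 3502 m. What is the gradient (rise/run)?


gradient = (931 - 259) / 3502 = 672 / 3502 = 0.1919

0.1919


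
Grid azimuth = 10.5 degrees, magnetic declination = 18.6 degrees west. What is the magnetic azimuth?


magnetic azimuth = grid azimuth - declination (east +ve)
mag_az = 10.5 - -18.6 = 29.1 degrees

29.1 degrees


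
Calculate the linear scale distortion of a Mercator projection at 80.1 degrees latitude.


SF = 1 / cos(80.1) = 1 / 0.171929 = 5.816

5.816


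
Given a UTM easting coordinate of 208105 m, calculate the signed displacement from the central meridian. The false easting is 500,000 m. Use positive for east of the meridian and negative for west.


displacement = 208105 - 500000 = -291895 m

-291895 m


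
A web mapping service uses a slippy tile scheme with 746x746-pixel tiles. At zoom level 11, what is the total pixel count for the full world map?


tiles per axis = 2^11 = 2048
total tiles = 2048^2 = 4194304
pixels per axis = 2048 * 746 = 1527808
total pixels = 1527808^2 = 2334197284864

2334197284864 pixels


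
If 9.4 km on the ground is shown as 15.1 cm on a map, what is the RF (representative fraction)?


ground = 9.4 km = 940000 cm; RF denominator = ground / map = 940000 / 15.1 ≈ 62252; RF = 1:62252

1:62252


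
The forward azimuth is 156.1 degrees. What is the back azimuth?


back azimuth = (156.1 + 180) mod 360 = 336.1 degrees

336.1 degrees


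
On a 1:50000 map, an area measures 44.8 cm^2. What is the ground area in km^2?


ground_area = 44.8 * (50000/100)^2 = 11200000.0 m^2 = 11.2 km^2

11.2 km^2


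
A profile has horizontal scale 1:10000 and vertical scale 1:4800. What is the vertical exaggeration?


VE = horizontal_scale / vertical_scale = 10000 / 4800 ≈ 2.1

2.1x


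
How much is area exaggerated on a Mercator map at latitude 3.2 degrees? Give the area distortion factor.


area_distortion = 1/cos^2(3.2) = 1.003

1.003


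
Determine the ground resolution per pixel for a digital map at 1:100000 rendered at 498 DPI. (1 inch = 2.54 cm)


pixel_cm = 2.54 / 498 ≈ 0.0051 cm
ground = pixel_cm * 100000 / 100 = 2.54 * 100000 / (498 * 100) = 254000 / 49800 ≈ 5.1 m

5.1 m


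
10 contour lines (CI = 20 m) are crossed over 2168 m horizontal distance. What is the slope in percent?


elevation change = 10 * 20 = 200 m
slope = 200 / 2168 * 100 = 9.2%

9.2%


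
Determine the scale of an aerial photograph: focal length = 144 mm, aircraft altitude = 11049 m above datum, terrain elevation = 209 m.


scale = f / (H - h) = 144 mm / 10840 m = 144 / 10840000 = 1:75278

1:75278


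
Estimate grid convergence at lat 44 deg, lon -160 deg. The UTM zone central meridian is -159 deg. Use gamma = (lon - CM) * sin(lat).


gamma = (-160 - -159) * sin(44) = -1 * 0.694658 = -0.695 degrees

-0.695 degrees


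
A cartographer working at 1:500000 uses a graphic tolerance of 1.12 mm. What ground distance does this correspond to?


ground = 1.12 mm * 500000 / 1000 = 560.0 m

560.0 m


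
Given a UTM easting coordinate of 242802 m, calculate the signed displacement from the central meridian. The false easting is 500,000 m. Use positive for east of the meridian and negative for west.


displacement = 242802 - 500000 = -257198 m

-257198 m


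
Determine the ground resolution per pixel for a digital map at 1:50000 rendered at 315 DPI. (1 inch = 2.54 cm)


pixel_cm = 2.54 / 315 ≈ 0.008063 cm
ground = pixel_cm * 50000 / 100 = 2.54 * 50000 / (315 * 100) = 127000 / 31500 ≈ 4.03 m

4.03 m


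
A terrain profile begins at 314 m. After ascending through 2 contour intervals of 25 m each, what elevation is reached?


elevation = 314 + 2 * 25 = 364 m

364 m


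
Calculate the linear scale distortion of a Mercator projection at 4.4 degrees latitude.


SF = 1 / cos(4.4) = 1 / 0.997053 = 1.003

1.003


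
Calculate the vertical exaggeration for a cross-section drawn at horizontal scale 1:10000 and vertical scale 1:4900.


VE = horizontal_scale / vertical_scale = 10000 / 4900 ≈ 2.0

2.0x


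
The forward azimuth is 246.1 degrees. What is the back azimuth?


back azimuth = (246.1 + 180) mod 360 = 66.1 degrees

66.1 degrees


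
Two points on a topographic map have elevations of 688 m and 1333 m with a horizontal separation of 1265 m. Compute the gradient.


gradient = (1333 - 688) / 1265 = 645 / 1265 = 0.5099

0.5099


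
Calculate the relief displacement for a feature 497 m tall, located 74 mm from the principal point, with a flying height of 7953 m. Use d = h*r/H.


d = h * r / H = 497 * 74 / 7953 = 4.62 mm

4.62 mm


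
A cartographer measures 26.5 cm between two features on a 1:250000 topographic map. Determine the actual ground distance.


ground = 26.5 cm * 250000 / 100 = 66250.0 m = 66.25 km

66.25 km


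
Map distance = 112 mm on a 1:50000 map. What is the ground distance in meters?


ground = 112 mm * 50000 / 1000 = 5600.0 m

5600.0 m


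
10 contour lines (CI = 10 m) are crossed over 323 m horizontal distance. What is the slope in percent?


elevation change = 10 * 10 = 100 m
slope = 100 / 323 * 100 = 31.0%

31.0%


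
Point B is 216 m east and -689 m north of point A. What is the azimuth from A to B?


az = atan2(216, -689) = 162.6 deg
adjusted to 0-360: 162.6 degrees

162.6 degrees


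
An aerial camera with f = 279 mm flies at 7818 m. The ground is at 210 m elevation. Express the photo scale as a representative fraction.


scale = f / (H - h) = 279 mm / 7608 m = 279 / 7608000 = 1:27269

1:27269


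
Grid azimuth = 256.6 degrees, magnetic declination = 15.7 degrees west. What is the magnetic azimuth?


magnetic azimuth = grid azimuth - declination (east +ve)
mag_az = 256.6 - -15.7 = 272.3 degrees

272.3 degrees


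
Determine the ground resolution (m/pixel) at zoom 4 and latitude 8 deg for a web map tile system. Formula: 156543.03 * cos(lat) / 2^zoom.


res = 156543.03 * cos(8) / 2^4 = 156543.03 * 0.99026807 / 16 = 9688.72 m/pixel

9688.72 m/pixel


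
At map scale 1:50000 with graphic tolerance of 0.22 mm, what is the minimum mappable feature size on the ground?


ground = 0.22 mm * 50000 / 1000 = 11.0 m

11.0 m


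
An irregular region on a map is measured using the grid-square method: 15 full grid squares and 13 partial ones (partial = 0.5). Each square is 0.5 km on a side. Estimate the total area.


effective squares = 15 + 13 * 0.5 = 21.5
area = 21.5 * 0.25 = 5.375 km^2

5.375 km^2


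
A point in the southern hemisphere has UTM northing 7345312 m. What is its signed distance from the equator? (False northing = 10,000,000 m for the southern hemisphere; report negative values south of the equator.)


For southern: actual = 7345312 - 10000000 = -2654688 m

-2654688 m


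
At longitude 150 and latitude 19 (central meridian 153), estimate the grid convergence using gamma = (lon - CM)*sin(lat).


gamma = (150 - 153) * sin(19) = -3 * 0.325568 = -0.977 degrees

-0.977 degrees


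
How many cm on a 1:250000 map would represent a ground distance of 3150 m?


map_cm = 3150 * 100 / 250000 = 1.26 cm

1.26 cm


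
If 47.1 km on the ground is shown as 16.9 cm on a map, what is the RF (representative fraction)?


ground = 47.1 km = 4710000 cm; RF denominator = ground / map = 4710000 / 16.9 ≈ 278698; RF = 1:278698

1:278698


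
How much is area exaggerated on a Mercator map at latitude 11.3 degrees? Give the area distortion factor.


area_distortion = 1/cos^2(11.3) = 1.04

1.04


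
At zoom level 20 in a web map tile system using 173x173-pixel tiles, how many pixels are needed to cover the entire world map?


tiles per axis = 2^20 = 1048576
total tiles = 1048576^2 = 1099511627776
pixels per axis = 1048576 * 173 = 181403648
total pixels = 181403648^2 = 32907283507707904

32907283507707904 pixels


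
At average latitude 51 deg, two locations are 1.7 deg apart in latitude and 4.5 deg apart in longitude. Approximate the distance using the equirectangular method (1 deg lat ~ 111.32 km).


dlat_km = 1.7 * 111.32 = 189.244
dlon_km = 4.5 * 111.32 * cos(51) ≈ 315.252
dist = sqrt(189.244^2 + 315.252^2) ≈ 367.7 km

367.7 km


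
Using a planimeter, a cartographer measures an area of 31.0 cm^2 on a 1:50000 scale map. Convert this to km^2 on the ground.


ground_area = 31.0 * (50000/100)^2 = 7750000.0 m^2 = 7.75 km^2

7.75 km^2


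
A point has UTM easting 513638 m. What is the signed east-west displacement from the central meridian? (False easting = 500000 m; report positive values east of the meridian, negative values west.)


displacement = 513638 - 500000 = 13638 m

13638 m


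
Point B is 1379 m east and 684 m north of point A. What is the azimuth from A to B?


az = atan2(1379, 684) = 63.6 deg
adjusted to 0-360: 63.6 degrees

63.6 degrees


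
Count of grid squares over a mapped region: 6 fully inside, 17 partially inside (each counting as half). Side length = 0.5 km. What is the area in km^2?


effective squares = 6 + 17 * 0.5 = 14.5
area = 14.5 * 0.25 = 3.625 km^2

3.625 km^2


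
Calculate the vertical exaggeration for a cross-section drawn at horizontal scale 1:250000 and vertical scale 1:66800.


VE = horizontal_scale / vertical_scale = 250000 / 66800 ≈ 3.7

3.7x


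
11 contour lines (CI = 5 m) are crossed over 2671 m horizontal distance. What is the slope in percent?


elevation change = 11 * 5 = 55 m
slope = 55 / 2671 * 100 = 2.1%

2.1%


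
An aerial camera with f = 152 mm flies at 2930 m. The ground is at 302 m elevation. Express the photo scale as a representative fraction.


scale = f / (H - h) = 152 mm / 2628 m = 152 / 2628000 = 1:17289

1:17289


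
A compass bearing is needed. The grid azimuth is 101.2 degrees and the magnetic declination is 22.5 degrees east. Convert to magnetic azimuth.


magnetic azimuth = grid azimuth - declination (east +ve)
mag_az = 101.2 - 22.5 = 78.7 degrees

78.7 degrees


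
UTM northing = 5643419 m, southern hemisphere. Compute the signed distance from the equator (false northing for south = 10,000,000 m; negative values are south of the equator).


For southern: actual = 5643419 - 10000000 = -4356581 m

-4356581 m


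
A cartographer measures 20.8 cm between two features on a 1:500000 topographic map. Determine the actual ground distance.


ground = 20.8 cm * 500000 / 100 = 104000.0 m = 104.0 km

104.0 km


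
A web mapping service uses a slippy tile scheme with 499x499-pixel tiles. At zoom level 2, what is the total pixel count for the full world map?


tiles per axis = 2^2 = 4
total tiles = 4^2 = 16
pixels per axis = 4 * 499 = 1996
total pixels = 1996^2 = 3984016

3984016 pixels


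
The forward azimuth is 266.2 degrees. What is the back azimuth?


back azimuth = (266.2 + 180) mod 360 = 86.2 degrees

86.2 degrees


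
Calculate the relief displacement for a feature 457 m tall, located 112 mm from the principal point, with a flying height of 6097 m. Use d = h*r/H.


d = h * r / H = 457 * 112 / 6097 = 8.39 mm

8.39 mm


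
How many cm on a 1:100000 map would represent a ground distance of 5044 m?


map_cm = 5044 * 100 / 100000 = 5.044 cm ≈ 5.04 cm

5.04 cm


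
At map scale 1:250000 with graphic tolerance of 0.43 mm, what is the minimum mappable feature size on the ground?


ground = 0.43 mm * 250000 / 1000 = 107.5 m

107.5 m


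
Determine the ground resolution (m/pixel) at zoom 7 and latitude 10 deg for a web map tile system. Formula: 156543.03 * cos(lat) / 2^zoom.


res = 156543.03 * cos(10) / 2^7 = 156543.03 * 0.98480775 / 128 = 1204.41 m/pixel

1204.41 m/pixel


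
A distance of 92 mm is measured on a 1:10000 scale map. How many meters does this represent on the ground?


ground = 92 mm * 10000 / 1000 = 920.0 m

920.0 m


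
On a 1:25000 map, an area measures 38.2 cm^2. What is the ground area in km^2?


ground_area = 38.2 * (25000/100)^2 = 2387500.0 m^2 = 2.3875 km^2 ≈ 2.388 km^2

2.388 km^2


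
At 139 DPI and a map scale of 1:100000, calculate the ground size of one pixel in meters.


pixel_cm = 2.54 / 139 ≈ 0.018273 cm
ground = pixel_cm * 100000 / 100 = 2.54 * 100000 / (139 * 100) = 254000 / 13900 ≈ 18.27 m

18.27 m


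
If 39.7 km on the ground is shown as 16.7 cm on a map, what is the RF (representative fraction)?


ground = 39.7 km = 3970000 cm; RF denominator = ground / map = 3970000 / 16.7 ≈ 237725; RF = 1:237725

1:237725


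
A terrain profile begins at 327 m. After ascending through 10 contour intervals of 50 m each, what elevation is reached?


elevation = 327 + 10 * 50 = 827 m

827 m


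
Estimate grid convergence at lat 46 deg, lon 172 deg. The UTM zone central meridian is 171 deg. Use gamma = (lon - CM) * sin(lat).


gamma = (172 - 171) * sin(46) = 1 * 0.71934 = 0.719 degrees

0.719 degrees


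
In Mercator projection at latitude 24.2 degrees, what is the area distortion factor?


area_distortion = 1/cos^2(24.2) = 1.202

1.202


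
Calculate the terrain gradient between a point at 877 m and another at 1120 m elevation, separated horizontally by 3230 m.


gradient = (1120 - 877) / 3230 = 243 / 3230 = 0.0752

0.0752


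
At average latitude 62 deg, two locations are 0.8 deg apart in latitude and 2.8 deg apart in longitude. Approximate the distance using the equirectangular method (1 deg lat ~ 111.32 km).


dlat_km = 0.8 * 111.32 = 89.056
dlon_km = 2.8 * 111.32 * cos(62) ≈ 146.332
dist = sqrt(89.056^2 + 146.332^2) ≈ 171.3 km

171.3 km


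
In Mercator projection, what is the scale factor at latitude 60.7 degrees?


SF = 1 / cos(60.7) = 1 / 0.489382 = 2.043

2.043


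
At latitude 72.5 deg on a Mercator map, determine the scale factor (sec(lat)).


SF = 1 / cos(72.5) = 1 / 0.300706 = 3.326

3.326


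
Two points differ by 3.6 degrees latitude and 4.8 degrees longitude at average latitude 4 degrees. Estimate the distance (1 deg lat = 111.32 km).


dlat_km = 3.6 * 111.32 = 400.752
dlon_km = 4.8 * 111.32 * cos(4) ≈ 533.034
dist = sqrt(400.752^2 + 533.034^2) ≈ 666.9 km

666.9 km


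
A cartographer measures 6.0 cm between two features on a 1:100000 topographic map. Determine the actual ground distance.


ground = 6.0 cm * 100000 / 100 = 6000.0 m = 6.0 km

6.0 km


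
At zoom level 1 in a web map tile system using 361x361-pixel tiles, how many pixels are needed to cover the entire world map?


tiles per axis = 2^1 = 2
total tiles = 2^2 = 4
pixels per axis = 2 * 361 = 722
total pixels = 722^2 = 521284

521284 pixels


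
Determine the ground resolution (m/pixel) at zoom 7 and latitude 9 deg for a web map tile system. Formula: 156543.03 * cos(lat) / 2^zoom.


res = 156543.03 * cos(9) / 2^7 = 156543.03 * 0.98768834 / 128 = 1207.94 m/pixel

1207.94 m/pixel


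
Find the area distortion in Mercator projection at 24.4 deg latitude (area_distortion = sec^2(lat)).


area_distortion = 1/cos^2(24.4) = 1.206

1.206


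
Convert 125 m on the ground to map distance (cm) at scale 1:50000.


map_cm = 125 * 100 / 50000 = 0.25 cm

0.25 cm


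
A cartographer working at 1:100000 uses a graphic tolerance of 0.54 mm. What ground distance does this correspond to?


ground = 0.54 mm * 100000 / 1000 = 54.0 m

54.0 m


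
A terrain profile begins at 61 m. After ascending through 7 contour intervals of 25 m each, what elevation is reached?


elevation = 61 + 7 * 25 = 236 m

236 m


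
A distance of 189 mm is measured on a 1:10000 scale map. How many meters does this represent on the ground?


ground = 189 mm * 10000 / 1000 = 1890.0 m

1890.0 m


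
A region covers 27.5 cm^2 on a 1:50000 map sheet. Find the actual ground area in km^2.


ground_area = 27.5 * (50000/100)^2 = 6875000.0 m^2 = 6.875 km^2

6.875 km^2


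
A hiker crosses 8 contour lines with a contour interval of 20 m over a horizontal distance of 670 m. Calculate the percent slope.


elevation change = 8 * 20 = 160 m
slope = 160 / 670 * 100 = 23.9%

23.9%


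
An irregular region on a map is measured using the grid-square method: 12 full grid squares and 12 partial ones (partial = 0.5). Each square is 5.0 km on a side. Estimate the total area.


effective squares = 12 + 12 * 0.5 = 18.0
area = 18.0 * 25.0 = 450.0 km^2

450.0 km^2


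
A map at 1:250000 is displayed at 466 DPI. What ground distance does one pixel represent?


pixel_cm = 2.54 / 466 ≈ 0.005451 cm
ground = pixel_cm * 250000 / 100 = 2.54 * 250000 / (466 * 100) = 635000 / 46600 ≈ 13.63 m

13.63 m


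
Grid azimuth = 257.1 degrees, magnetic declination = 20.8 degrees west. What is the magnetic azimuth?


magnetic azimuth = grid azimuth - declination (east +ve)
mag_az = 257.1 - -20.8 = 277.9 degrees

277.9 degrees


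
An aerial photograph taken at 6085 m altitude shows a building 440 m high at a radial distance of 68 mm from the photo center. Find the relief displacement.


d = h * r / H = 440 * 68 / 6085 = 4.92 mm

4.92 mm


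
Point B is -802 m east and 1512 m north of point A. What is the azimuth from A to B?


az = atan2(-802, 1512) = -27.9 deg
adjusted to 0-360: 332.1 degrees

332.1 degrees


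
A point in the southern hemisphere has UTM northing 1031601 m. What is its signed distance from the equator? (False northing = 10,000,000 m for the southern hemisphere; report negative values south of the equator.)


For southern: actual = 1031601 - 10000000 = -8968399 m

-8968399 m


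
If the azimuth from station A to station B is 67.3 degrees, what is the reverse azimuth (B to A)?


back azimuth = (67.3 + 180) mod 360 = 247.3 degrees

247.3 degrees


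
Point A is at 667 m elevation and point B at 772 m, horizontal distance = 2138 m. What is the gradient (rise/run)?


gradient = (772 - 667) / 2138 = 105 / 2138 = 0.0491

0.0491


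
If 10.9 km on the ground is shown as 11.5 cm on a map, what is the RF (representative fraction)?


ground = 10.9 km = 1090000 cm; RF denominator = ground / map = 1090000 / 11.5 ≈ 94783; RF = 1:94783

1:94783


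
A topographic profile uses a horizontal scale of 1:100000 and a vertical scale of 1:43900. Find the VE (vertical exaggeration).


VE = horizontal_scale / vertical_scale = 100000 / 43900 ≈ 2.3

2.3x


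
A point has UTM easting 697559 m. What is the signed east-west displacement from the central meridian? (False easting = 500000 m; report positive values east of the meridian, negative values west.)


displacement = 697559 - 500000 = 197559 m

197559 m


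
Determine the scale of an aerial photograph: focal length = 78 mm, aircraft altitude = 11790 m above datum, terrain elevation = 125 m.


scale = f / (H - h) = 78 mm / 11665 m = 78 / 11665000 = 1:149551

1:149551
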